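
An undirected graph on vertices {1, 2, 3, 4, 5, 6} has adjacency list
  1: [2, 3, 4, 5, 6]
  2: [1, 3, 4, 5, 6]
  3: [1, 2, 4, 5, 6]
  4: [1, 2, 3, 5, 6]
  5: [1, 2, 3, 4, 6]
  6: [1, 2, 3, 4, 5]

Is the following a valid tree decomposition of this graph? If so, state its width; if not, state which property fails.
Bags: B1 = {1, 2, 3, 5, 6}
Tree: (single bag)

No — vertex 4 appears in no bag.

A tree decomposition must satisfy three properties: every vertex lies in some bag; for every edge, both endpoints lie together in some bag; and for every vertex, the bags containing it form a connected subtree. Here vertex 4 appears in no bag, so the decomposition is invalid.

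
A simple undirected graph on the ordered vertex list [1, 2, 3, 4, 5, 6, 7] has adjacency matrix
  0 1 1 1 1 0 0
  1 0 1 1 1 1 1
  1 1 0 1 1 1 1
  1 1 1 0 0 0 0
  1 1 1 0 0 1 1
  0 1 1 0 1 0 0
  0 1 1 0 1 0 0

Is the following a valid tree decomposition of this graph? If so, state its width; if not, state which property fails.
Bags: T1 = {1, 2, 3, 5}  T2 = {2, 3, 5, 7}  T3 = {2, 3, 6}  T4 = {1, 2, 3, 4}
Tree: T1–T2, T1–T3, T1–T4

No — edge (5,6) lies in no bag.

A tree decomposition must satisfy three properties: every vertex lies in some bag; for every edge, both endpoints lie together in some bag; and for every vertex, the bags containing it form a connected subtree. Here edge (5,6) lies in no bag, so the decomposition is invalid.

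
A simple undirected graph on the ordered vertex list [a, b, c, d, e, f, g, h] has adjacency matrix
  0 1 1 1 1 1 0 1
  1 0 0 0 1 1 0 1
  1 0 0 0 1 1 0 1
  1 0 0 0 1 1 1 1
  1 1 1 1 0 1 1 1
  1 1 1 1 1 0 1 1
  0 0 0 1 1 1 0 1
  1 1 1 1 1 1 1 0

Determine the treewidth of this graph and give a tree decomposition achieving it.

Treewidth 4.
One such decomposition:
Bags: B1 = {a, d, e, f, h}  B2 = {a, b, e, f, h}  B3 = {a, c, e, f, h}  B4 = {d, e, f, g, h}
Tree: B1–B2, B1–B3, B1–B4

The largest bag has 5 vertices, giving width 4; this decomposition certifies tw(G) ≤ 4. Conversely, {d, e, f, g, h} is a clique of size 5, and the vertices of any clique must share a bag in every tree decomposition; so some bag has ≥ 5 vertices and tw(G) ≥ 4. Therefore the treewidth is 4.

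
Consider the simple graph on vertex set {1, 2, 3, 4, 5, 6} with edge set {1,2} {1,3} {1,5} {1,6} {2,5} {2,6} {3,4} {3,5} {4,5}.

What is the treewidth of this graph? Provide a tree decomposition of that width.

Treewidth 2.
Bags: B1 = {1, 2, 5}  B2 = {1, 3, 5}  B3 = {3, 4, 5}  B4 = {1, 2, 6}
Tree: B1–B2, B2–B3, B1–B4

Each bag holds 3 vertices, so the decomposition has width 2, which upper-bounds the treewidth. Conversely, {1, 2, 5} is a clique of size 3, and the vertices of any clique must share a bag in every tree decomposition; so some bag has ≥ 3 vertices and tw(G) ≥ 2. Hence tw(G) = 2 exactly.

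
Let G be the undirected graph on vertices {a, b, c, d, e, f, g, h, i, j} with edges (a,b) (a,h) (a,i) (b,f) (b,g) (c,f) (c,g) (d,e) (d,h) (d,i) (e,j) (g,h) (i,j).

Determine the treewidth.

A width-2 tree decomposition is:
Bags: B1 = {c, f, g}  B2 = {b, f, g}  B3 = {b, g, h}  B4 = {a, b, h}  B5 = {a, d, h}  B6 = {a, d, i}  B7 = {d, e, i}  B8 = {e, i, j}
Tree: B1–B2, B2–B3, B3–B4, B4–B5, B5–B6, B6–B7, B7–B8
Every bag has size at most 3, so the width is 3 − 1 = 2 and tw(G) ≤ 2. Since c–f–b–g–c is a cycle in G, G is not acyclic. Forests are exactly the graphs of treewidth ≤ 1, so tw(G) ≥ 2. The upper and lower bounds meet at 2, so that is the treewidth.

2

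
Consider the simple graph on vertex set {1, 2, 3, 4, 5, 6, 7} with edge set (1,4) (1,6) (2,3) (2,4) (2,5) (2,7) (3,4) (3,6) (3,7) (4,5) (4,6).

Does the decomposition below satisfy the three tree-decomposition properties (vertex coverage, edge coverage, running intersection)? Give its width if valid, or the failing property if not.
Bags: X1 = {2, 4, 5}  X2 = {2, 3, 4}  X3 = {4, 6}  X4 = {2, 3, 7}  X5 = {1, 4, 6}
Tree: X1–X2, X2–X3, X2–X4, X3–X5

A tree decomposition must satisfy three properties: every vertex lies in some bag; for every edge, both endpoints lie together in some bag; and for every vertex, the bags containing it form a connected subtree. Here edge (3,6) lies in no bag, so the decomposition is invalid.

No — edge (3,6) lies in no bag.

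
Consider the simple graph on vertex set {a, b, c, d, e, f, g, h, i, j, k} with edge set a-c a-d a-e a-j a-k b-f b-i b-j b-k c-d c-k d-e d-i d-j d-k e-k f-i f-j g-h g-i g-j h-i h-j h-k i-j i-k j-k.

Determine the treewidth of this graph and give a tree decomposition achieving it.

The largest bag has 4 vertices, giving width 3; this decomposition certifies tw(G) ≤ 3. Conversely, {g, h, i, j} is a clique of size 4, and the vertices of any clique must share a bag in every tree decomposition; so some bag has ≥ 4 vertices and tw(G) ≥ 3. Combining the bounds, tw(G) = 3.

Treewidth 3.
Bags: B1 = {a, d, j, k}  B2 = {d, i, j, k}  B3 = {h, i, j, k}  B4 = {a, d, e, k}  B5 = {a, c, d, k}  B6 = {b, i, j, k}  B7 = {g, h, i, j}  B8 = {b, f, i, j}
Tree: B1–B2, B2–B3, B1–B4, B1–B5, B3–B6, B3–B7, B6–B8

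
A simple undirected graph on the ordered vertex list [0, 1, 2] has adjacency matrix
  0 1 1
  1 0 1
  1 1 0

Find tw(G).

2

A width-2 tree decomposition is:
Bags: B1 = {0, 1, 2}
Tree: (single bag)
A single bag containing all 3 vertices is trivially a valid decomposition of width 2. Conversely, {0, 1, 2} is a clique of size 3, and the vertices of any clique must share a bag in every tree decomposition; so some bag has ≥ 3 vertices and tw(G) ≥ 2. Hence tw(G) = 2 exactly.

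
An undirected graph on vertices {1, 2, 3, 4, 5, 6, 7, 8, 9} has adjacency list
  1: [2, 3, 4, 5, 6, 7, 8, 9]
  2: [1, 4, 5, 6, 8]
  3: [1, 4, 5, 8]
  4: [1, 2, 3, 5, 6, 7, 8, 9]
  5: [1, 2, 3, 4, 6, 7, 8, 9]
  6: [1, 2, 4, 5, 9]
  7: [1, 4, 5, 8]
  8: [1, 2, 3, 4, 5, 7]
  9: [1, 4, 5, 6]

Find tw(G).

4

A width-4 tree decomposition is:
Bags: B1 = {1, 4, 5, 7, 8}  B2 = {1, 2, 4, 5, 8}  B3 = {1, 2, 4, 5, 6}  B4 = {1, 3, 4, 5, 8}  B5 = {1, 4, 5, 6, 9}
Tree: B1–B2, B2–B3, B1–B4, B3–B5
Every bag has size at most 5, so the width is 5 − 1 = 4 and tw(G) ≤ 4. On the other hand G contains the 5-clique {1, 2, 4, 5, 8}. A clique must lie in a single bag of any decomposition, so no decomposition can have width below 4. Combining the bounds, tw(G) = 4.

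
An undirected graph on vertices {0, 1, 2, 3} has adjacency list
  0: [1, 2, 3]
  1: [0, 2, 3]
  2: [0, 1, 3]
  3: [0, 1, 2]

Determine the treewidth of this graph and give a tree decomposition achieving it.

Treewidth 3.
One optimal decomposition is:
Bags: B1 = {0, 1, 2, 3}
Tree: (single bag)

With just one bag of size 4, the width is 4 − 1 = 3, so tw(G) ≤ 3. For the lower bound, the 4 vertices {0, 1, 2, 3} are pairwise adjacent, and any tree decomposition puts a clique entirely inside one bag — forcing width ≥ 3. The upper and lower bounds meet at 3, so that is the treewidth.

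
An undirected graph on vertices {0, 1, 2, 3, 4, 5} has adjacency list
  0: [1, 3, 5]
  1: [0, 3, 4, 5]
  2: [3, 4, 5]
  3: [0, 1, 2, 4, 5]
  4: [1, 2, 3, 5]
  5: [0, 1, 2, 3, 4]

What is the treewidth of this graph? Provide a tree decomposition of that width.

Treewidth 3.
One optimal decomposition is:
Bags: B1 = {0, 1, 3, 5}  B2 = {1, 3, 4, 5}  B3 = {2, 3, 4, 5}
Tree: B1–B2, B2–B3

The largest bag has 4 vertices, giving width 3; this decomposition certifies tw(G) ≤ 3. Conversely, {0, 1, 3, 5} is a clique of size 4, and the vertices of any clique must share a bag in every tree decomposition; so some bag has ≥ 4 vertices and tw(G) ≥ 3. Combining the bounds, tw(G) = 3.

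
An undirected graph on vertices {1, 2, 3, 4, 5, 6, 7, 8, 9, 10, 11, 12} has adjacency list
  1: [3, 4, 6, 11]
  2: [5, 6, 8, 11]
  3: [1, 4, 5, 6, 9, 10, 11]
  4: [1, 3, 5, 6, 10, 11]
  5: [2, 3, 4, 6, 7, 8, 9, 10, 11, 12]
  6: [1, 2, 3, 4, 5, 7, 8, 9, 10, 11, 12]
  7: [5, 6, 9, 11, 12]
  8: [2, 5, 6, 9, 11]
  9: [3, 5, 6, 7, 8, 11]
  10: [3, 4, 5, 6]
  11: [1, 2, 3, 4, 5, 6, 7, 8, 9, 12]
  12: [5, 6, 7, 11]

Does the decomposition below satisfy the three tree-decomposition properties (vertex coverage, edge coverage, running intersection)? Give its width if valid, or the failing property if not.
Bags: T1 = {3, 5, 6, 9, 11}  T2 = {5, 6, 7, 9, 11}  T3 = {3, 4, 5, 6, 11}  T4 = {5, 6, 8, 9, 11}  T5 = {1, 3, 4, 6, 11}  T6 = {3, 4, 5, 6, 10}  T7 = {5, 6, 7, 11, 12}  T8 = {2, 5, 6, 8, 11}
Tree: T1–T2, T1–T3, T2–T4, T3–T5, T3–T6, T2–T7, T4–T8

Yes; width 4.

Every vertex of G appears in some bag (union = {1, 2, 3, 4, 5, 6, 7, 8, 9, 10, 11, 12}); every edge is covered by a bag; and for each vertex v the set of bags containing v is connected in the bag tree. The decomposition is therefore valid. The largest bag has 5 vertices, so the width is 4.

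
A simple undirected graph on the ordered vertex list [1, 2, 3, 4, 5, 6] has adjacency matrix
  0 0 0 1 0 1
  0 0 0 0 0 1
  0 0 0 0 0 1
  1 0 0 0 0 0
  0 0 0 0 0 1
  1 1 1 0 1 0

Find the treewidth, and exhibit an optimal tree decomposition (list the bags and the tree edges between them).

Every bag has size at most 2, so the width is 2 − 1 = 1 and tw(G) ≤ 1. G has an edge, so its treewidth is at least 1. Therefore the treewidth is 1.

Treewidth 1.
Bags: B1 = {2, 6}  B2 = {1, 6}  B3 = {1, 4}  B4 = {5, 6}  B5 = {3, 6}
Tree: B1–B2, B2–B3, B2–B4, B1–B5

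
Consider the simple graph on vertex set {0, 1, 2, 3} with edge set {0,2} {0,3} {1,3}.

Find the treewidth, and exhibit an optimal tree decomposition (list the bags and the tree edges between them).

Each bag holds 2 vertices, so the decomposition has width 1, which upper-bounds the treewidth. G has an edge, so its treewidth is at least 1. The upper and lower bounds meet at 1, so that is the treewidth.

Treewidth 1.
One optimal decomposition is:
Bags: B1 = {0, 2}  B2 = {0, 3}  B3 = {1, 3}
Tree: B1–B2, B2–B3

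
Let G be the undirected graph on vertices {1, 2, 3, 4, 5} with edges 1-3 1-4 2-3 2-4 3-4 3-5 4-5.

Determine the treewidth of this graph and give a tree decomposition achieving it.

Each bag holds 3 vertices, so the decomposition has width 2, which upper-bounds the treewidth. For the lower bound, the 3 vertices {1, 3, 4} are pairwise adjacent, and any tree decomposition puts a clique entirely inside one bag — forcing width ≥ 2. Combining the bounds, tw(G) = 2.

Treewidth 2.
One optimal decomposition is:
Bags: B1 = {3, 4, 5}  B2 = {1, 3, 4}  B3 = {2, 3, 4}
Tree: B1–B2, B2–B3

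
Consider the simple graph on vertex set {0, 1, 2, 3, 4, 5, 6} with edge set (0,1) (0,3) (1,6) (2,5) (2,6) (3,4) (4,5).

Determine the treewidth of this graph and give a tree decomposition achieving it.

Treewidth 2.
One optimal decomposition is:
Bags: B1 = {1, 2, 6}  B2 = {0, 1, 2}  B3 = {0, 2, 3}  B4 = {2, 3, 4}  B5 = {2, 4, 5}
Tree: B1–B2, B2–B3, B3–B4, B4–B5

The largest bag has 3 vertices, giving width 2; this decomposition certifies tw(G) ≤ 2. For the lower bound, G contains the cycle 2–6–1–0–3–4–5–2, so G is not a forest; only forests have treewidth ≤ 1, hence tw(G) ≥ 2. Hence tw(G) = 2 exactly.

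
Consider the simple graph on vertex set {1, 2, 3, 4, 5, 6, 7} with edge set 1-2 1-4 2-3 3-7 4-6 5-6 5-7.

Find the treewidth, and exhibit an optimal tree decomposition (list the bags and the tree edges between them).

Treewidth 2.
One optimal decomposition is:
Bags: B1 = {5, 6, 7}  B2 = {4, 6, 7}  B3 = {1, 4, 7}  B4 = {1, 2, 7}  B5 = {2, 3, 7}
Tree: B1–B2, B2–B3, B3–B4, B4–B5

The largest bag has 3 vertices, giving width 2; this decomposition certifies tw(G) ≤ 2. For the lower bound, G contains the cycle 7–5–6–4–1–2–3–7, so G is not a forest; only forests have treewidth ≤ 1, hence tw(G) ≥ 2. Therefore the treewidth is 2.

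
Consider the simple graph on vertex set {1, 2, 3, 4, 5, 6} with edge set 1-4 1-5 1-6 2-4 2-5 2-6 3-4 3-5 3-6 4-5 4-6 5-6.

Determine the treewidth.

3

A width-3 tree decomposition is:
Bags: B1 = {2, 4, 5, 6}  B2 = {1, 4, 5, 6}  B3 = {3, 4, 5, 6}
Tree: B1–B2, B1–B3
The largest bag has 4 vertices, giving width 3; this decomposition certifies tw(G) ≤ 3. On the other hand G contains the 4-clique {1, 4, 5, 6}. A clique must lie in a single bag of any decomposition, so no decomposition can have width below 3. Combining the bounds, tw(G) = 3.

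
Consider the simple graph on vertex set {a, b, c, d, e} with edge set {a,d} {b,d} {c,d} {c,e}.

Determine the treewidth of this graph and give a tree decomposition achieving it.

Treewidth 1.
One such decomposition:
Bags: B1 = {c, d}  B2 = {a, d}  B3 = {c, e}  B4 = {b, d}
Tree: B1–B2, B1–B3, B1–B4

The largest bag has 2 vertices, giving width 1; this decomposition certifies tw(G) ≤ 1. Any graph with an edge has treewidth ≥ 1, and G has the edge d–c. The upper and lower bounds meet at 1, so that is the treewidth.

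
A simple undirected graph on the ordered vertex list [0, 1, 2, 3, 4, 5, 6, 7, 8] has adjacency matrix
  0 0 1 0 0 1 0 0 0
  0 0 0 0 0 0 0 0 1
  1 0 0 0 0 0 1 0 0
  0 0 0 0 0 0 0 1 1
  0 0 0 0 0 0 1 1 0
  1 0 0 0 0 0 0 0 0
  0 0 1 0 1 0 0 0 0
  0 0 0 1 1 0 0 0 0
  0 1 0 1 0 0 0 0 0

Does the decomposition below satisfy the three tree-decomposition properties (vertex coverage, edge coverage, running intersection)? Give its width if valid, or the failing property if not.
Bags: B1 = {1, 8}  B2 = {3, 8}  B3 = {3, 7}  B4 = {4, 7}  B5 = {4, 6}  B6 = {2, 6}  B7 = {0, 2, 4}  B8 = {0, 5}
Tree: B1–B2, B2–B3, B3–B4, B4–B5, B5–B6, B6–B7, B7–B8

A tree decomposition must satisfy three properties: every vertex lies in some bag; for every edge, both endpoints lie together in some bag; and for every vertex, the bags containing it form a connected subtree. Here bags containing vertex 4 are not connected in the tree, so the decomposition is invalid.

No — bags containing vertex 4 are not connected in the tree.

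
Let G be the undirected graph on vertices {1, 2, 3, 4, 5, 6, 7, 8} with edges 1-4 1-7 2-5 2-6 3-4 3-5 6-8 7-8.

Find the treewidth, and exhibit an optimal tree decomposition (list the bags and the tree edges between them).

The largest bag has 3 vertices, giving width 2; this decomposition certifies tw(G) ≤ 2. Since 1–7–8–6–2–5–3–4–1 is a cycle in G, G is not acyclic. Forests are exactly the graphs of treewidth ≤ 1, so tw(G) ≥ 2. Therefore the treewidth is 2.

Treewidth 2.
Bags: B1 = {1, 7, 8}  B2 = {1, 6, 8}  B3 = {1, 2, 6}  B4 = {1, 2, 5}  B5 = {1, 3, 5}  B6 = {1, 3, 4}
Tree: B1–B2, B2–B3, B3–B4, B4–B5, B5–B6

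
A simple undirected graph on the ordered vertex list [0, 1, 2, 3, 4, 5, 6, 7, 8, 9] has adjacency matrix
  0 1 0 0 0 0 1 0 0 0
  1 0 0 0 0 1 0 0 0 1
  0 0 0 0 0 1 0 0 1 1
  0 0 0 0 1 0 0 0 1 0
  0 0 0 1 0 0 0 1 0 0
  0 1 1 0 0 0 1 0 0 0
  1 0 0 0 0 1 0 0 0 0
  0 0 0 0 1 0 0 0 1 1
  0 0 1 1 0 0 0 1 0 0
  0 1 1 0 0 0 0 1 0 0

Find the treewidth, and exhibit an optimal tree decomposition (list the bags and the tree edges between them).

Every bag has size at most 3, so the width is 3 − 1 = 2 and tw(G) ≤ 2. For the lower bound, G contains the cycle 4–3–8–7–4, so G is not a forest; only forests have treewidth ≤ 1, hence tw(G) ≥ 2. Therefore the treewidth is 2.

Treewidth 2.
Bags: B1 = {3, 4, 7}  B2 = {3, 7, 8}  B3 = {7, 8, 9}  B4 = {2, 8, 9}  B5 = {1, 2, 9}  B6 = {1, 2, 5}  B7 = {0, 1, 5}  B8 = {0, 5, 6}
Tree: B1–B2, B2–B3, B3–B4, B4–B5, B5–B6, B6–B7, B7–B8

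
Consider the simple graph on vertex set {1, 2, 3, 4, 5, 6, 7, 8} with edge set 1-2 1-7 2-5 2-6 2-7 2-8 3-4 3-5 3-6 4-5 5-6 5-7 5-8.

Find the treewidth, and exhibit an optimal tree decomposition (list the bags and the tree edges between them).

Each bag holds 3 vertices, so the decomposition has width 2, which upper-bounds the treewidth. For the lower bound, the 3 vertices {1, 2, 7} are pairwise adjacent, and any tree decomposition puts a clique entirely inside one bag — forcing width ≥ 2. Therefore the treewidth is 2.

Treewidth 2.
One optimal decomposition is:
Bags: B1 = {1, 2, 7}  B2 = {2, 5, 7}  B3 = {2, 5, 8}  B4 = {2, 5, 6}  B5 = {3, 5, 6}  B6 = {3, 4, 5}
Tree: B1–B2, B2–B3, B3–B4, B4–B5, B5–B6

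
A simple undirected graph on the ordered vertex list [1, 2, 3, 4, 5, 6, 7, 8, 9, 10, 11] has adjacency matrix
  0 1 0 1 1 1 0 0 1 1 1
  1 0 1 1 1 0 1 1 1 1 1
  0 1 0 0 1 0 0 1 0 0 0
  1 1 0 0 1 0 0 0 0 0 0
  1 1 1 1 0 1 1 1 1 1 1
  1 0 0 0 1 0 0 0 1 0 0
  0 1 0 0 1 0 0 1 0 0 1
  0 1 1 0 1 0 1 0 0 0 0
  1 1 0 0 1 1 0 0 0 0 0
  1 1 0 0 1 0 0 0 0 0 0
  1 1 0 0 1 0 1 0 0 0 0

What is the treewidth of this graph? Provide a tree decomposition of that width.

Each bag holds 4 vertices, so the decomposition has width 3, which upper-bounds the treewidth. On the other hand G contains the 4-clique {2, 3, 5, 8}. A clique must lie in a single bag of any decomposition, so no decomposition can have width below 3. Combining the bounds, tw(G) = 3.

Treewidth 3.
One optimal decomposition is:
Bags: B1 = {1, 2, 5, 11}  B2 = {2, 5, 7, 11}  B3 = {1, 2, 5, 9}  B4 = {1, 2, 4, 5}  B5 = {2, 5, 7, 8}  B6 = {2, 3, 5, 8}  B7 = {1, 5, 6, 9}  B8 = {1, 2, 5, 10}
Tree: B1–B2, B1–B3, B1–B4, B2–B5, B5–B6, B3–B7, B4–B8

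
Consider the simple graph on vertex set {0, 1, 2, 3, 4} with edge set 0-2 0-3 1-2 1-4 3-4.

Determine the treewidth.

2

A width-2 tree decomposition is:
Bags: B1 = {0, 3, 4}  B2 = {0, 1, 4}  B3 = {0, 1, 2}
Tree: B1–B2, B2–B3
The largest bag has 3 vertices, giving width 2; this decomposition certifies tw(G) ≤ 2. The edges 0–3–4–1–2–0 form a cycle, so G is not a tree and its treewidth is at least 2. Therefore the treewidth is 2.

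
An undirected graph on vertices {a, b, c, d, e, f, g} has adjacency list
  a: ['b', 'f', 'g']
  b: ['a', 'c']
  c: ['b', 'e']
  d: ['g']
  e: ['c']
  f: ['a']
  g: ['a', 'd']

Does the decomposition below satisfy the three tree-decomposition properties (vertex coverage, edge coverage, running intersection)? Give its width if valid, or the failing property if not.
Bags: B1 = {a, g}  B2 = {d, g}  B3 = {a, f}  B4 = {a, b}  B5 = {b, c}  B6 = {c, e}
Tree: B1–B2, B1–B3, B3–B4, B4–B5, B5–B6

Checking the three conditions: (i) the bags cover all of {a, b, c, d, e, f, g}; (ii) for each edge, some bag contains both endpoints; (iii) the bags containing any fixed vertex form a subtree. All hold, so the decomposition is valid with width 2 − 1 = 1.

Yes; width 1.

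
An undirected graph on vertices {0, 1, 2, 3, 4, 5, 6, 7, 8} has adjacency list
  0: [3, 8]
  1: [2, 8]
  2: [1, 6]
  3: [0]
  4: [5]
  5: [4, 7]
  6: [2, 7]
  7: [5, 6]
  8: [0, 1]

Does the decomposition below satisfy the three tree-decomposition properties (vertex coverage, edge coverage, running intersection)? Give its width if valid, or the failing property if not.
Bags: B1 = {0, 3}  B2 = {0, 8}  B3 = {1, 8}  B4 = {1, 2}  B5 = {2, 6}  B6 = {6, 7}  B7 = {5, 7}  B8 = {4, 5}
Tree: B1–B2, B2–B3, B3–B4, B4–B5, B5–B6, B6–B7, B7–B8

Yes; width 1.

Vertex coverage: the bags together contain {0, 1, 2, 3, 4, 5, 6, 7, 8}, the full vertex set. Edge coverage: each edge of G has both endpoints in at least one bag. Running intersection: for every vertex, the bags containing it form a connected subtree. All three properties hold, so this is a valid tree decomposition of width max|bag| − 1 = 1, and hence tw(G) ≤ 1.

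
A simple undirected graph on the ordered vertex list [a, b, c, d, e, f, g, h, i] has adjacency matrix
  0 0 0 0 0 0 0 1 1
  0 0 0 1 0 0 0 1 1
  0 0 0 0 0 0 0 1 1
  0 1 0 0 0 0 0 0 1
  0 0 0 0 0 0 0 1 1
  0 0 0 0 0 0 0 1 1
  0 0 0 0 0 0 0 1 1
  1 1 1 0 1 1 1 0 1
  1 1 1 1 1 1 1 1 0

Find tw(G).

A width-2 tree decomposition is:
Bags: B1 = {b, h, i}  B2 = {b, d, i}  B3 = {c, h, i}  B4 = {a, h, i}  B5 = {f, h, i}  B6 = {e, h, i}  B7 = {g, h, i}
Tree: B1–B2, B1–B3, B1–B4, B1–B5, B3–B6, B1–B7
Every bag has size at most 3, so the width is 3 − 1 = 2 and tw(G) ≤ 2. For the lower bound, the 3 vertices {b, d, i} are pairwise adjacent, and any tree decomposition puts a clique entirely inside one bag — forcing width ≥ 2. The upper and lower bounds meet at 2, so that is the treewidth.

2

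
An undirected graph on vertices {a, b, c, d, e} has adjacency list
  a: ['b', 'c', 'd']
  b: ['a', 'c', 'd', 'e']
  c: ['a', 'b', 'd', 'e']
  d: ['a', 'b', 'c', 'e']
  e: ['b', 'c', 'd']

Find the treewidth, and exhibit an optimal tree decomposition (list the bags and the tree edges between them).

The largest bag has 4 vertices, giving width 3; this decomposition certifies tw(G) ≤ 3. On the other hand G contains the 4-clique {b, c, d, e}. A clique must lie in a single bag of any decomposition, so no decomposition can have width below 3. Combining the bounds, tw(G) = 3.

Treewidth 3.
One such decomposition:
Bags: B1 = {a, b, c, d}  B2 = {b, c, d, e}
Tree: B1–B2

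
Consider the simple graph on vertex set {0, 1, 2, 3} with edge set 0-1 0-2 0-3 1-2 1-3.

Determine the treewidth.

A width-2 tree decomposition is:
Bags: B1 = {0, 1, 3}  B2 = {0, 1, 2}
Tree: B1–B2
The largest bag has 3 vertices, giving width 2; this decomposition certifies tw(G) ≤ 2. Conversely, {0, 1, 2} is a clique of size 3, and the vertices of any clique must share a bag in every tree decomposition; so some bag has ≥ 3 vertices and tw(G) ≥ 2. The upper and lower bounds meet at 2, so that is the treewidth.

2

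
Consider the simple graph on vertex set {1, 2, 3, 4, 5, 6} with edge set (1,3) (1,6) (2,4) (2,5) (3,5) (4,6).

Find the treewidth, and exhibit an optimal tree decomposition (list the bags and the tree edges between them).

Every bag has size at most 3, so the width is 3 − 1 = 2 and tw(G) ≤ 2. For the lower bound, G contains the cycle 3–1–6–4–2–5–3, so G is not a forest; only forests have treewidth ≤ 1, hence tw(G) ≥ 2. The upper and lower bounds meet at 2, so that is the treewidth.

Treewidth 2.
Bags: B1 = {1, 3, 6}  B2 = {3, 4, 6}  B3 = {2, 3, 4}  B4 = {2, 3, 5}
Tree: B1–B2, B2–B3, B3–B4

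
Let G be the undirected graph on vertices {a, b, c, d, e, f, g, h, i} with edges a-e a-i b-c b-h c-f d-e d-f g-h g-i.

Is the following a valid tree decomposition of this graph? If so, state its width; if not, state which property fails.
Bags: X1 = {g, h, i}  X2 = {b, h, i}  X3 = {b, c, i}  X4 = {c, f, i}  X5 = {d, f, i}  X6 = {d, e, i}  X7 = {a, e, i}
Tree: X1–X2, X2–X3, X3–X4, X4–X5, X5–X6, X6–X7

Yes; width 2.

Every vertex of G appears in some bag (union = {a, b, c, d, e, f, g, h, i}); every edge is covered by a bag; and for each vertex v the set of bags containing v is connected in the bag tree. The decomposition is therefore valid. The largest bag has 3 vertices, so the width is 2.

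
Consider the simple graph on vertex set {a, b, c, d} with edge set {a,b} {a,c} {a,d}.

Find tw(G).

A width-1 tree decomposition is:
Bags: B1 = {a, b}  B2 = {a, c}  B3 = {a, d}
Tree: B1–B2, B1–B3
The largest bag has 2 vertices, giving width 1; this decomposition certifies tw(G) ≤ 1. Any graph with an edge has treewidth ≥ 1, and G has the edge a–b. Hence tw(G) = 1 exactly.

1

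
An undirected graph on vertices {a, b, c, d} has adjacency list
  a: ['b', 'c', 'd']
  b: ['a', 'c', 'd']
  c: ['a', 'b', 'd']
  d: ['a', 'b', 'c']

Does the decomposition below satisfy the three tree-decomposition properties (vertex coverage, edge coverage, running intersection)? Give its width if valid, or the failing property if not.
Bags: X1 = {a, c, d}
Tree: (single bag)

A tree decomposition must satisfy three properties: every vertex lies in some bag; for every edge, both endpoints lie together in some bag; and for every vertex, the bags containing it form a connected subtree. Here vertex b appears in no bag, so the decomposition is invalid.

No — vertex b appears in no bag.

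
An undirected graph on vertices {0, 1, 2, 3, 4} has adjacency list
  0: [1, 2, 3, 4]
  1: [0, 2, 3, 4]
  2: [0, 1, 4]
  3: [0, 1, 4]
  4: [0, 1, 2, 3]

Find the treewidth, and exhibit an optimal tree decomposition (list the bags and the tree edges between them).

Each bag holds 4 vertices, so the decomposition has width 3, which upper-bounds the treewidth. For the lower bound, the 4 vertices {0, 1, 2, 4} are pairwise adjacent, and any tree decomposition puts a clique entirely inside one bag — forcing width ≥ 3. Therefore the treewidth is 3.

Treewidth 3.
One optimal decomposition is:
Bags: B1 = {0, 1, 3, 4}  B2 = {0, 1, 2, 4}
Tree: B1–B2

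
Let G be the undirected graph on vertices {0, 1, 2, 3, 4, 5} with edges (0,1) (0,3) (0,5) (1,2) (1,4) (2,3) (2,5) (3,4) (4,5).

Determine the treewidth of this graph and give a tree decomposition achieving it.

Treewidth 3.
One optimal decomposition is:
Bags: B1 = {0, 2, 4, 5}  B2 = {0, 2, 3, 4}  B3 = {0, 1, 2, 4}
Tree: B1–B2, B2–B3

The largest bag has 4 vertices, giving width 3; this decomposition certifies tw(G) ≤ 3. For the lower bound: the 4 vertex sets {2,5}, {3,4}, {0}, {1} are disjoint, each induces a connected subgraph, and every pair is joined by at least one edge of G. Contracting each set to a single vertex therefore yields K_{4} as a minor, and since treewidth is minor-monotone, tw(G) ≥ tw(K_{4}) = 3. Combining the bounds, tw(G) = 3.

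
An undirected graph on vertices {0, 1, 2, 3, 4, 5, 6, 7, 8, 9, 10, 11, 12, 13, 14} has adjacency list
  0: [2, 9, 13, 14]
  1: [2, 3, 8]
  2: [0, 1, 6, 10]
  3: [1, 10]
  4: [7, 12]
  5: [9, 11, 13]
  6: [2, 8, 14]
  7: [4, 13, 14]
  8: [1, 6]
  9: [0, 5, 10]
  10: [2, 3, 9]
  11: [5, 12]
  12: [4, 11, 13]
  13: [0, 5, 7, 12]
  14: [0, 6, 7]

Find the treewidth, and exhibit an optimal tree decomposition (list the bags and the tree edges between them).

Every bag has size at most 4, so the width is 4 − 1 = 3 and tw(G) ≤ 3. For the lower bound: the 4 vertex sets {1,3,8}, {6}, {2}, {0,9,10,14} are disjoint, each induces a connected subgraph, and every pair is joined by at least one edge of G. Contracting each set to a single vertex therefore yields K_{4} as a minor, and since treewidth is minor-monotone, tw(G) ≥ tw(K_{4}) = 3. Therefore the treewidth is 3.

Treewidth 3.
One such decomposition:
Bags: B1 = {1, 3, 6, 8}  B2 = {1, 2, 3, 6}  B3 = {2, 3, 6, 10}  B4 = {2, 6, 10, 14}  B5 = {0, 2, 10, 14}  B6 = {0, 9, 10, 14}  B7 = {0, 7, 9, 14}  B8 = {0, 7, 9, 13}  B9 = {5, 7, 9, 13}  B10 = {4, 5, 7, 13}  B11 = {4, 5, 12, 13}  B12 = {4, 5, 11, 12}
Tree: B1–B2, B2–B3, B3–B4, B4–B5, B5–B6, B6–B7, B7–B8, B8–B9, B9–B10, B10–B11, B11–B12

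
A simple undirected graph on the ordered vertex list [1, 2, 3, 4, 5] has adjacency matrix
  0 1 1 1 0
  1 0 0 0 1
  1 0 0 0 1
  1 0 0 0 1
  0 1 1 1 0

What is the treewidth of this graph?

A width-2 tree decomposition is:
Bags: B1 = {1, 4, 5}  B2 = {1, 3, 5}  B3 = {1, 2, 5}
Tree: B1–B2, B2–B3
Every bag has size at most 3, so the width is 3 − 1 = 2 and tw(G) ≤ 2. The edges 4–1–3–5–4 form a cycle, so G is not a tree and its treewidth is at least 2. Therefore the treewidth is 2.

2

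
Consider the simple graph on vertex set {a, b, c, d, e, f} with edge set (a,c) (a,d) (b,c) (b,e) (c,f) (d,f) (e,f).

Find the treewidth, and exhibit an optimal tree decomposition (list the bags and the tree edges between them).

Treewidth 2.
Bags: B1 = {a, d, f}  B2 = {a, c, f}  B3 = {c, e, f}  B4 = {b, c, e}
Tree: B1–B2, B2–B3, B3–B4

Every bag has size at most 3, so the width is 3 − 1 = 2 and tw(G) ≤ 2. For the lower bound, G contains the cycle d–a–c–f–d, so G is not a forest; only forests have treewidth ≤ 1, hence tw(G) ≥ 2. The upper and lower bounds meet at 2, so that is the treewidth.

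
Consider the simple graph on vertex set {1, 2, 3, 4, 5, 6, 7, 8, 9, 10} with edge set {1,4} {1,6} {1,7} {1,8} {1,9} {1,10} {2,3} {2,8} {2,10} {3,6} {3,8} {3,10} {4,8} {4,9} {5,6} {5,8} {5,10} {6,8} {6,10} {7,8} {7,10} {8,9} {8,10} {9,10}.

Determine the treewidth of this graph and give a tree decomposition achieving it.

The largest bag has 4 vertices, giving width 3; this decomposition certifies tw(G) ≤ 3. For the lower bound, the 4 vertices {1, 8, 9, 10} are pairwise adjacent, and any tree decomposition puts a clique entirely inside one bag — forcing width ≥ 3. Hence tw(G) = 3 exactly.

Treewidth 3.
Bags: B1 = {1, 6, 8, 10}  B2 = {1, 7, 8, 10}  B3 = {1, 8, 9, 10}  B4 = {3, 6, 8, 10}  B5 = {2, 3, 8, 10}  B6 = {5, 6, 8, 10}  B7 = {1, 4, 8, 9}
Tree: B1–B2, B1–B3, B1–B4, B4–B5, B1–B6, B3–B7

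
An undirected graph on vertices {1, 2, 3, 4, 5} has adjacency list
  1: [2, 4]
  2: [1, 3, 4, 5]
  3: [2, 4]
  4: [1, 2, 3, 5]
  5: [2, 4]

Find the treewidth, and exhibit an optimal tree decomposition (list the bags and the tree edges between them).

Treewidth 2.
Bags: B1 = {1, 2, 4}  B2 = {2, 3, 4}  B3 = {2, 4, 5}
Tree: B1–B2, B1–B3

Every bag has size at most 3, so the width is 3 − 1 = 2 and tw(G) ≤ 2. Conversely, {1, 2, 4} is a clique of size 3, and the vertices of any clique must share a bag in every tree decomposition; so some bag has ≥ 3 vertices and tw(G) ≥ 2. Therefore the treewidth is 2.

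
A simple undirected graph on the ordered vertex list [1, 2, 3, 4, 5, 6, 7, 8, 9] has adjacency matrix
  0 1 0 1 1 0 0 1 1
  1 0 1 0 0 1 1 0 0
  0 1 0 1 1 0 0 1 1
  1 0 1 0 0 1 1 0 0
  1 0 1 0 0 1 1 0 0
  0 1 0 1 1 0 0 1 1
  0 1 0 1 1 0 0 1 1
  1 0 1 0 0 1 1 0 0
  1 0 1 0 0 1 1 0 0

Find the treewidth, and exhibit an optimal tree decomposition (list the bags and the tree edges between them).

Treewidth 4.
One optimal decomposition is:
Bags: B1 = {1, 3, 6, 7, 9}  B2 = {1, 3, 5, 6, 7}  B3 = {1, 3, 4, 6, 7}  B4 = {1, 2, 3, 6, 7}  B5 = {1, 3, 6, 7, 8}
Tree: B1–B2, B2–B3, B3–B4, B4–B5

The largest bag has 5 vertices, giving width 4; this decomposition certifies tw(G) ≤ 4. For the lower bound: the 5 vertex sets {3,9}, {1,5}, {4,7}, {6}, {2} are disjoint, each induces a connected subgraph, and every pair is joined by at least one edge of G. Contracting each set to a single vertex therefore yields K_{5} as a minor, and since treewidth is minor-monotone, tw(G) ≥ tw(K_{5}) = 4. Therefore the treewidth is 4.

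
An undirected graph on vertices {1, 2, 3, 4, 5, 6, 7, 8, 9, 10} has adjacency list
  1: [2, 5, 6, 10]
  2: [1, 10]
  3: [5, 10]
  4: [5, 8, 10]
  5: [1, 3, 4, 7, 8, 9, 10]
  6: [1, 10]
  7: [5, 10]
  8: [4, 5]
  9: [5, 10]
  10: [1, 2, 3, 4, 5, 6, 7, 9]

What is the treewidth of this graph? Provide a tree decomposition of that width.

Treewidth 2.
One optimal decomposition is:
Bags: B1 = {4, 5, 10}  B2 = {1, 5, 10}  B3 = {1, 2, 10}  B4 = {5, 7, 10}  B5 = {1, 6, 10}  B6 = {4, 5, 8}  B7 = {3, 5, 10}  B8 = {5, 9, 10}
Tree: B1–B2, B2–B3, B1–B4, B2–B5, B1–B6, B1–B7, B1–B8

Every bag has size at most 3, so the width is 3 − 1 = 2 and tw(G) ≤ 2. On the other hand G contains the 3-clique {4, 5, 8}. A clique must lie in a single bag of any decomposition, so no decomposition can have width below 2. The upper and lower bounds meet at 2, so that is the treewidth.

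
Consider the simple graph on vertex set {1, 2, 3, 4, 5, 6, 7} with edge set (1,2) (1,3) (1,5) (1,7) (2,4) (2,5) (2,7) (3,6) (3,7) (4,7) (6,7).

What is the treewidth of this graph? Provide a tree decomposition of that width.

Each bag holds 3 vertices, so the decomposition has width 2, which upper-bounds the treewidth. For the lower bound, the 3 vertices {1, 2, 5} are pairwise adjacent, and any tree decomposition puts a clique entirely inside one bag — forcing width ≥ 2. Combining the bounds, tw(G) = 2.

Treewidth 2.
Bags: B1 = {1, 3, 7}  B2 = {3, 6, 7}  B3 = {1, 2, 7}  B4 = {1, 2, 5}  B5 = {2, 4, 7}
Tree: B1–B2, B1–B3, B3–B4, B3–B5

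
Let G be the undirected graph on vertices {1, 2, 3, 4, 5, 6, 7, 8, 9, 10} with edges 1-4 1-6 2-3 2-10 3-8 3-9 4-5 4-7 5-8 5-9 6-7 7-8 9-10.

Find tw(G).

2

A width-2 tree decomposition is:
Bags: B1 = {2, 9, 10}  B2 = {2, 3, 9}  B3 = {3, 5, 9}  B4 = {3, 5, 8}  B5 = {4, 5, 8}  B6 = {4, 7, 8}  B7 = {1, 4, 7}  B8 = {1, 6, 7}
Tree: B1–B2, B2–B3, B3–B4, B4–B5, B5–B6, B6–B7, B7–B8
Every bag has size at most 3, so the width is 3 − 1 = 2 and tw(G) ≤ 2. The edges 10–2–3–9–10 form a cycle, so G is not a tree and its treewidth is at least 2. The upper and lower bounds meet at 2, so that is the treewidth.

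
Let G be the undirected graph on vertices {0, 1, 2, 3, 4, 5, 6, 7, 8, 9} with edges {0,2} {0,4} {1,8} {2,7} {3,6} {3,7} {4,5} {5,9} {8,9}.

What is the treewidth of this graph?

A width-1 tree decomposition is:
Bags: B1 = {1, 8}  B2 = {8, 9}  B3 = {5, 9}  B4 = {4, 5}  B5 = {0, 4}  B6 = {0, 2}  B7 = {2, 7}  B8 = {3, 7}  B9 = {3, 6}
Tree: B1–B2, B2–B3, B3–B4, B4–B5, B5–B6, B6–B7, B7–B8, B8–B9
The largest bag has 2 vertices, giving width 1; this decomposition certifies tw(G) ≤ 1. Any graph with an edge has treewidth ≥ 1, and G has the edge 1–8. The upper and lower bounds meet at 1, so that is the treewidth.

1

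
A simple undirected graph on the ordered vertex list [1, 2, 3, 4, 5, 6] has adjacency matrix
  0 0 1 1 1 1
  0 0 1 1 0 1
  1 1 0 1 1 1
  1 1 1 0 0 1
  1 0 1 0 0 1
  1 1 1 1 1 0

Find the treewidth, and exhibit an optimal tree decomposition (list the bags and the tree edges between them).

The largest bag has 4 vertices, giving width 3; this decomposition certifies tw(G) ≤ 3. For the lower bound, the 4 vertices {1, 3, 4, 6} are pairwise adjacent, and any tree decomposition puts a clique entirely inside one bag — forcing width ≥ 3. The upper and lower bounds meet at 3, so that is the treewidth.

Treewidth 3.
One optimal decomposition is:
Bags: B1 = {1, 3, 4, 6}  B2 = {1, 3, 5, 6}  B3 = {2, 3, 4, 6}
Tree: B1–B2, B1–B3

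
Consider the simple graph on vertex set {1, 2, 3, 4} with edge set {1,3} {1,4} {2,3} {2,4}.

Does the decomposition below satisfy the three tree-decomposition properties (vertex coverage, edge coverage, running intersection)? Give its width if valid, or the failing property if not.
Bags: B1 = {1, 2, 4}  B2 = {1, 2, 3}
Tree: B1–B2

Vertex coverage: the bags together contain {1, 2, 3, 4}, the full vertex set. Edge coverage: each edge of G has both endpoints in at least one bag. Running intersection: for every vertex, the bags containing it form a connected subtree. All three properties hold, so this is a valid tree decomposition of width max|bag| − 1 = 2, and hence tw(G) ≤ 2.

Yes; width 2.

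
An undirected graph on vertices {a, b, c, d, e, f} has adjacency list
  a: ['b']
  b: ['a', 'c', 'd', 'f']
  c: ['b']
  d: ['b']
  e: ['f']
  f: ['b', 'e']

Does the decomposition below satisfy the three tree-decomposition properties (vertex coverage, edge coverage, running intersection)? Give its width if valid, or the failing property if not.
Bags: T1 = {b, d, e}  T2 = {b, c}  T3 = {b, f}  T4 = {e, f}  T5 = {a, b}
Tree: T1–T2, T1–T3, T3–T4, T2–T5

A tree decomposition must satisfy three properties: every vertex lies in some bag; for every edge, both endpoints lie together in some bag; and for every vertex, the bags containing it form a connected subtree. Here bags containing vertex e are not connected in the tree, so the decomposition is invalid.

No — bags containing vertex e are not connected in the tree.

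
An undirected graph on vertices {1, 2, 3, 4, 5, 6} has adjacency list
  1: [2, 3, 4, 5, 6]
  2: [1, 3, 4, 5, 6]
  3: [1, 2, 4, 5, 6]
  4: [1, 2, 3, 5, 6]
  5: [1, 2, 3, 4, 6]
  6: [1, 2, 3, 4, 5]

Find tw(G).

A width-5 tree decomposition is:
Bags: B1 = {1, 2, 3, 4, 5, 6}
Tree: (single bag)
With just one bag of size 6, the width is 6 − 1 = 5, so tw(G) ≤ 5. For the lower bound, the 6 vertices {1, 2, 3, 4, 5, 6} are pairwise adjacent, and any tree decomposition puts a clique entirely inside one bag — forcing width ≥ 5. Therefore the treewidth is 5.

5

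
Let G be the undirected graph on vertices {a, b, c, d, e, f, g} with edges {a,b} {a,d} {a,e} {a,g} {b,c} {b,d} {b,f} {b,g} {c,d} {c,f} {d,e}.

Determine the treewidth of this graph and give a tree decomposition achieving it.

Every bag has size at most 3, so the width is 3 − 1 = 2 and tw(G) ≤ 2. For the lower bound, the 3 vertices {a, d, e} are pairwise adjacent, and any tree decomposition puts a clique entirely inside one bag — forcing width ≥ 2. Therefore the treewidth is 2.

Treewidth 2.
One optimal decomposition is:
Bags: B1 = {a, b, d}  B2 = {b, c, d}  B3 = {a, b, g}  B4 = {b, c, f}  B5 = {a, d, e}
Tree: B1–B2, B1–B3, B2–B4, B1–B5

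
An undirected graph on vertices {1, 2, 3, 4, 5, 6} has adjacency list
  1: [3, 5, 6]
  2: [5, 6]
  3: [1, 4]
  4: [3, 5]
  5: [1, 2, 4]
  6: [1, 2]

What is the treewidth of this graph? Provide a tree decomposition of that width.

Every bag has size at most 3, so the width is 3 − 1 = 2 and tw(G) ≤ 2. Since 4–3–1–5–4 is a cycle in G, G is not acyclic. Forests are exactly the graphs of treewidth ≤ 1, so tw(G) ≥ 2. The upper and lower bounds meet at 2, so that is the treewidth.

Treewidth 2.
One such decomposition:
Bags: B1 = {3, 4, 5}  B2 = {1, 3, 5}  B3 = {1, 2, 5}  B4 = {1, 2, 6}
Tree: B1–B2, B2–B3, B3–B4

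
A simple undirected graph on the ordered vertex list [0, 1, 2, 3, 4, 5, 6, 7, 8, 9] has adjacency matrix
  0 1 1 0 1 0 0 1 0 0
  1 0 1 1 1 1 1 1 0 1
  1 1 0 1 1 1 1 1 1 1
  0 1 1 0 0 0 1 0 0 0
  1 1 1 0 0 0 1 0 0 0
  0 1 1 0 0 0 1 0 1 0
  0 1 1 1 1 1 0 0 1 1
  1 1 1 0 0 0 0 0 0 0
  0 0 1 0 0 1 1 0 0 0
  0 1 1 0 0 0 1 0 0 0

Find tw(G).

A width-3 tree decomposition is:
Bags: B1 = {1, 2, 4, 6}  B2 = {1, 2, 3, 6}  B3 = {1, 2, 6, 9}  B4 = {0, 1, 2, 4}  B5 = {0, 1, 2, 7}  B6 = {1, 2, 5, 6}  B7 = {2, 5, 6, 8}
Tree: B1–B2, B1–B3, B1–B4, B4–B5, B3–B6, B6–B7
Each bag holds 4 vertices, so the decomposition has width 3, which upper-bounds the treewidth. On the other hand G contains the 4-clique {2, 5, 6, 8}. A clique must lie in a single bag of any decomposition, so no decomposition can have width below 3. Hence tw(G) = 3 exactly.

3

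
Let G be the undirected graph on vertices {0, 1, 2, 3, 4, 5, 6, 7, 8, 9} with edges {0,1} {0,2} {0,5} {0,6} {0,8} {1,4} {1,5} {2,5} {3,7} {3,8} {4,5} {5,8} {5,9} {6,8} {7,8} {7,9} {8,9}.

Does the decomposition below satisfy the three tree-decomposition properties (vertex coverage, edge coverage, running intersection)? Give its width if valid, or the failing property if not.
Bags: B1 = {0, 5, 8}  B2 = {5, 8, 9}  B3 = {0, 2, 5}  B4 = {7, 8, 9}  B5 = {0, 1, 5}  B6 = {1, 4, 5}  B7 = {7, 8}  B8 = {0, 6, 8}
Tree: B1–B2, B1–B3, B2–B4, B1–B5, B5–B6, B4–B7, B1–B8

A tree decomposition must satisfy three properties: every vertex lies in some bag; for every edge, both endpoints lie together in some bag; and for every vertex, the bags containing it form a connected subtree. Here vertex 3 appears in no bag, so the decomposition is invalid.

No — vertex 3 appears in no bag.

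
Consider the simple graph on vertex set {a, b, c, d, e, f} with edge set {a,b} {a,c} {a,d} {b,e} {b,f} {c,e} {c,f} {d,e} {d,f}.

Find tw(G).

A width-3 tree decomposition is:
Bags: B1 = {b, c, d, e}  B2 = {b, c, d, f}  B3 = {a, b, c, d}
Tree: B1–B2, B2–B3
Each bag holds 4 vertices, so the decomposition has width 3, which upper-bounds the treewidth. For the lower bound: the 4 vertex sets {c,e}, {b,f}, {d}, {a} are disjoint, each induces a connected subgraph, and every pair is joined by at least one edge of G. Contracting each set to a single vertex therefore yields K_{4} as a minor, and since treewidth is minor-monotone, tw(G) ≥ tw(K_{4}) = 3. The upper and lower bounds meet at 3, so that is the treewidth.

3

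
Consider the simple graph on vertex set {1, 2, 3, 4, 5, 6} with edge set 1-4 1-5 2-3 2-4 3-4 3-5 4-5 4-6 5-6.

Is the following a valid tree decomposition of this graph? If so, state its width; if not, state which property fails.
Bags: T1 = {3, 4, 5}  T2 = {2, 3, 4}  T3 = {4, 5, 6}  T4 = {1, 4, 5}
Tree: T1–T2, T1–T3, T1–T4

Yes; width 2.

Vertex coverage: the bags together contain {1, 2, 3, 4, 5, 6}, the full vertex set. Edge coverage: each edge of G has both endpoints in at least one bag. Running intersection: for every vertex, the bags containing it form a connected subtree. All three properties hold, so this is a valid tree decomposition of width max|bag| − 1 = 2, and hence tw(G) ≤ 2.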